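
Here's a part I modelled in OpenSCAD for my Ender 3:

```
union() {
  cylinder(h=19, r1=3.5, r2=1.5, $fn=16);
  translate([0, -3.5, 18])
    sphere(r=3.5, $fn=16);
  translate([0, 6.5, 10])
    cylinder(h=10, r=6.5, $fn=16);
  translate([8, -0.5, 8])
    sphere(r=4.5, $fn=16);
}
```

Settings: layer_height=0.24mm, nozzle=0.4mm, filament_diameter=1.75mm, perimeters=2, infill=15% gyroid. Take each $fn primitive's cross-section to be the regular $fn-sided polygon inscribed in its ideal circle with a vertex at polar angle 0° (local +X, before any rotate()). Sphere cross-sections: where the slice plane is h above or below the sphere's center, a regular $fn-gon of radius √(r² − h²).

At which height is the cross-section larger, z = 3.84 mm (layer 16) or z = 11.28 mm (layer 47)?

layer 47 (z = 11.28 mm)

Layer 16 (z = 3.84): the cone contributes a regular 16-gon of circumradius 3.096 (interpolated between r1=3.5 and r2=1.5 at t=0.202) (area = (16/2)·3.096²·sin(360°/16) = 29.34 mm²); the sphere at (0, -3.5) does not reach this height (|z−center|=14.160 > r=3.5); the cylinder at (0, 6.5) does not reach this height (z outside [10, 20]); the sphere at (8, -0.5): section is a regular 16-gon, circumradius = √(r²−h²) = √(4.5²−4.16²) = 1.716 (area = (16/2)·1.716²·sin(360°/16) = 9.01 mm²); Combining (union): the 2 present regions are separate (no shared area or edge), so areas and boundary lengths simply add and each stays a separate island — area = 38.36 mm². So its area = 38.36 mm². Layer 47 (z = 11.28): the cone: at t=0.594 of its height the radius interpolates to r₁+(r₂−r₁)t = 2.313, giving a regular 16-gon of that circumradius (area = (16/2)·2.313²·sin(360°/16) = 16.37 mm²); the sphere at (0, -3.5) is absent (|z−center|=6.720 > r=3.5); the cylinder at (0, 6.5): section is a regular 16-gon, circumradius r=6.5 (area = (16/2)·6.500²·sin(360°/16) = 129.35 mm²); the sphere at (8, -0.5): section is a regular 16-gon, circumradius = √(r²−h²) = √(4.5²−3.28²) = 3.081 (area = (16/2)·3.081²·sin(360°/16) = 29.06 mm²); Combining (union): the regions partially overlap — summed areas 174.78 mm² minus the doubly-counted overlap 7.16 mm² gives 167.62 mm² — area = 167.62 mm². So its area = 167.62 mm². Layer 47 is larger (167.62 vs 38.36 mm²).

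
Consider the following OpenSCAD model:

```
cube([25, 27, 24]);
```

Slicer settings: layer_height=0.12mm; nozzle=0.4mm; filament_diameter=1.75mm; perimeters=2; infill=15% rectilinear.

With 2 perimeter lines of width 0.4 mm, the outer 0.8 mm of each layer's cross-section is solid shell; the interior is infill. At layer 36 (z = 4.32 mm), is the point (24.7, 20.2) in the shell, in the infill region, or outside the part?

At z = 4.32 mm: the cube (footprint 25×27) is included at this height. Overall, the cross-section is a single solid region. The nearest boundary edge runs (25.00, 0.00)→(25.00, 27.00); distance from the point to it = 0.30 mm. The point is inside the cross-section, 0.30 mm from the nearest boundary — within the 0.8 mm shell band (2 × 0.4).

shell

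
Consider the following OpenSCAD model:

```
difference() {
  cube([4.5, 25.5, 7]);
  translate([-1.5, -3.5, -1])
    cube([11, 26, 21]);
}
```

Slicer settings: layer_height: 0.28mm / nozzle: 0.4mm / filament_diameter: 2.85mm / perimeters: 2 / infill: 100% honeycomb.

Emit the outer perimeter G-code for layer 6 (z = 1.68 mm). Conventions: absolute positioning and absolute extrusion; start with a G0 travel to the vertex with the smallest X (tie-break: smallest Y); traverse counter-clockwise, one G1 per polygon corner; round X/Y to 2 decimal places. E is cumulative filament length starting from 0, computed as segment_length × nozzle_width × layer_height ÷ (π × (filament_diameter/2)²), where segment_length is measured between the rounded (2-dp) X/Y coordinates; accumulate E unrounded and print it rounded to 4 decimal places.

At z = 1.68 mm: the cube (footprint 4.5×25.5) is included at this height; the cube at (-1.5, -3.5) (footprint 11×26) is included at this height; After the difference (first − rest): starting from the 4.5×25.5 cube, the 11×26 cube at (-1.5, -3.5) partially overlaps it — only the 101.25 mm² overlap (of its 286.00 mm²) is removed, clipping the outline — 1 connected region. The outline is a single polygon with 4 vertices. Extrusion per mm of travel: 0.4 × 0.28 / (π × 1.425²) = 0.017557. Accumulating E over each segment gives final E = 0.2633.

G0 X0.00 Y22.50 Z1.68
G1 X4.50 Y22.50 E0.0790
G1 X4.50 Y25.50 E0.1317
G1 X0.00 Y25.50 E0.2107
G1 X0.00 Y22.50 E0.2633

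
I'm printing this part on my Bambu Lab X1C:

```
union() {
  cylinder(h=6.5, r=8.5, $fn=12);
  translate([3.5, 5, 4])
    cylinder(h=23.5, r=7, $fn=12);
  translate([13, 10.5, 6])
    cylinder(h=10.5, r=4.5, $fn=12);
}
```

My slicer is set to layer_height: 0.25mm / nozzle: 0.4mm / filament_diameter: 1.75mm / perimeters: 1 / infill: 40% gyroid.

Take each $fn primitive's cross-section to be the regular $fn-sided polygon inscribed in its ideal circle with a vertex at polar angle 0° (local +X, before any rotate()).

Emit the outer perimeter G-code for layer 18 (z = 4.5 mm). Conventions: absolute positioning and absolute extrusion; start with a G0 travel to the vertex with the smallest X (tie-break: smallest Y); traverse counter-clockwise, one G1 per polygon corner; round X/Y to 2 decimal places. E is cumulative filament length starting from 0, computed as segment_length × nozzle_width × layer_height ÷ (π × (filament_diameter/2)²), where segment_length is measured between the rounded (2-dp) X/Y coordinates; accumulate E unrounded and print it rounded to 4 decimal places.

At z = 4.5 mm: the r=8.5 cylinder contributes a regular 12-gon of circumradius 8.5; the cylinder at (3.5, 5): section is a regular 12-gon, circumradius r=7; the cylinder at (13, 10.5) is absent (z outside [6, 16.5]); Merging all regions: the regions partially overlap (shared area 88.95 mm²), so overlapping operands fuse into one piece — 1 connected region. The outline is a single polygon with 18 vertices. Extrusion per mm of travel: 0.4 × 0.25 / (π × 0.875²) = 0.041575. Accumulating E over each segment gives final E = 2.5456.

G0 X-8.50 Y0.00 Z4.50
G1 X-7.36 Y-4.25 E0.1829
G1 X-4.25 Y-7.36 E0.3658
G1 X0.00 Y-8.50 E0.5487
G1 X4.25 Y-7.36 E0.7317
G1 X7.36 Y-4.25 E0.9145
G1 X8.50 Y0.00 E1.0975
G1 X8.41 Y0.35 E1.1125
G1 X9.56 Y1.50 E1.1801
G1 X10.50 Y5.00 E1.3308
G1 X9.56 Y8.50 E1.4815
G1 X7.00 Y11.06 E1.6320
G1 X3.50 Y12.00 E1.7826
G1 X0.00 Y11.06 E1.9333
G1 X-2.56 Y8.50 E2.0838
G1 X-2.76 Y7.76 E2.1157
G1 X-4.25 Y7.36 E2.1798
G1 X-7.36 Y4.25 E2.3627
G1 X-8.50 Y0.00 E2.5456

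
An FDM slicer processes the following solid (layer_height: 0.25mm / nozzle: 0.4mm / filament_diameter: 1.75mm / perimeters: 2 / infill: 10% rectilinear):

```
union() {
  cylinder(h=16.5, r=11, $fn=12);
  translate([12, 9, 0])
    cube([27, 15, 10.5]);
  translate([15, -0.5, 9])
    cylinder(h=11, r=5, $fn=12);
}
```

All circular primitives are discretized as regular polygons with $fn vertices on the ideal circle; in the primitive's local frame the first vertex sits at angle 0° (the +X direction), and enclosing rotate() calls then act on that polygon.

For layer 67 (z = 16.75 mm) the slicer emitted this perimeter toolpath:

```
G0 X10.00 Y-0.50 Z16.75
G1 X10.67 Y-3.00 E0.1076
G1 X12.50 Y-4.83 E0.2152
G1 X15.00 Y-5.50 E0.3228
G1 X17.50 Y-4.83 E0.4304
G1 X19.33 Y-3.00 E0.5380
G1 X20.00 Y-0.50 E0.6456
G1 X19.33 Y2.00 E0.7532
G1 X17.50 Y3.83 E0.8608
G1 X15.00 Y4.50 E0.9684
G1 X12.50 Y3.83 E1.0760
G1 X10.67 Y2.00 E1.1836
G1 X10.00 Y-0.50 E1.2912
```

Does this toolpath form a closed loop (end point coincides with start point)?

Start point (G0): (10.00, -0.50). End point (last G1): the path returns to the start — closed.

yes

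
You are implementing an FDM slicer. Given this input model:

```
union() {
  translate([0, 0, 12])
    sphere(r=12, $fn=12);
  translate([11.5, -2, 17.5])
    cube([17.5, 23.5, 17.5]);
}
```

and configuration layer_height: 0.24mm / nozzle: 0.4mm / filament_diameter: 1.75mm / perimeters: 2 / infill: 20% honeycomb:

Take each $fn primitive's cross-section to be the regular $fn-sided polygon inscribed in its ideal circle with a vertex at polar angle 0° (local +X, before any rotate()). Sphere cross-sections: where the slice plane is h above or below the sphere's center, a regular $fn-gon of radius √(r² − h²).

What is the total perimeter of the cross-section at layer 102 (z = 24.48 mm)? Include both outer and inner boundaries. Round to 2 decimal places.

82.00 mm

At z = 24.48 mm: the sphere is absent (|z−center|=12.480 > r=12); the 17.5×23.5 cube at (11.5, -2) contributes its full rectangle (perimeter 82.00 mm); Combining (union): only the 17.5×23.5 cube at (11.5, -2) is present, so the union is just that shape — boundary = 82.00 mm. Overall, the cross-section is a single solid region. Total boundary length (outer) = 82.00 mm.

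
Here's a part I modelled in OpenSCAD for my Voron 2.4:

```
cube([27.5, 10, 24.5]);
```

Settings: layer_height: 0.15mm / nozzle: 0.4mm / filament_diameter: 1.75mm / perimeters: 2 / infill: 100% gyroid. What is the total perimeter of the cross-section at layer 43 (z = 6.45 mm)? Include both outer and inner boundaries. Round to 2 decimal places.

75.00 mm

At z = 6.45 mm: the cube (footprint 27.5×10) is included at this height (perimeter 75.00 mm). Overall, the cross-section is a single solid region. Total boundary length (outer) = 75.00 mm.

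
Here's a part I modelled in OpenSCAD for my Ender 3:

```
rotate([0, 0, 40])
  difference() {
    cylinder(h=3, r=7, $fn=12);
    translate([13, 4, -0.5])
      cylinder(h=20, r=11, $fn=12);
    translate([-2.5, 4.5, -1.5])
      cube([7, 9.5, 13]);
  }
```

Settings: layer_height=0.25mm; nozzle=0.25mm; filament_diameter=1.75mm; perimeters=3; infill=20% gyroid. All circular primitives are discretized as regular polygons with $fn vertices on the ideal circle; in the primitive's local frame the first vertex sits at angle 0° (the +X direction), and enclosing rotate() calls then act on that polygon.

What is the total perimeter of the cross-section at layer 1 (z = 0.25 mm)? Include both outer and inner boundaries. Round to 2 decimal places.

At z = 0.25 mm: the cylinder: section is a regular 12-gon, circumradius r=7 (perimeter = 2·12·7.000·sin(180°/12) = 43.48 mm); the r=11 cylinder at (13, 4) gives a regular 12-gon of circumradius 11 (constant along its height) (perimeter = 2·12·11.000·sin(180°/12) = 68.33 mm); the cube at (-2.5, 4.5) (footprint 7×9.5) is included at this height (perimeter 33.00 mm); Taking the first minus the rest: starting from the r=7 cylinder, the r=11 cylinder at (13, 4) partially overlaps it — only the 29.47 mm² overlap (of its 363.00 mm²) is removed, clipping the outline; the 7×9.5 cube at (-2.5, 4.5) partially overlaps it — only the 10.60 mm² overlap (of its 66.50 mm²) is removed, clipping the outline — boundary = 41.90 mm; (rotated 40° about Z; rotation is an isometry so areas/perimeters/island counts are preserved). Overall, the cross-section is a single solid region. Total boundary length (outer) = 41.90 mm.

41.90 mm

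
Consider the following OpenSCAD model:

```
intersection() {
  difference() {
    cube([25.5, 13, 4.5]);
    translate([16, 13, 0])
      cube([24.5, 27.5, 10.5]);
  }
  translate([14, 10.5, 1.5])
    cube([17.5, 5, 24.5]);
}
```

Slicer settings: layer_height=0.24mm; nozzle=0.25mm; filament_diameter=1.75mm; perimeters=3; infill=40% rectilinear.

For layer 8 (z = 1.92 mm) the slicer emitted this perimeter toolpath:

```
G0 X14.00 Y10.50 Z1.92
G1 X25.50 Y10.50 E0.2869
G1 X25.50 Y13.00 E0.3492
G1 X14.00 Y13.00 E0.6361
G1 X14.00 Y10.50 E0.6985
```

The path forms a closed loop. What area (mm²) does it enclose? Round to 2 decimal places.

Apply the shoelace formula to the sequence of (X, Y) vertices; enclosed area = 28.75 mm².

28.75 mm²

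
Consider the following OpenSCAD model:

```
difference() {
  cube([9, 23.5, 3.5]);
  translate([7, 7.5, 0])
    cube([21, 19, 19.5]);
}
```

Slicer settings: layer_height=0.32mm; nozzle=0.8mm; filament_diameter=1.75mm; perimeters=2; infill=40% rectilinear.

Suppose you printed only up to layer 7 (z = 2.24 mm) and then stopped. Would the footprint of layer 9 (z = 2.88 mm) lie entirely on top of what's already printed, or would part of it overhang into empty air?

Compare the two slices. At z = 2.24: the cube is present — its section is the full 9×23.5 rectangle (area 211.50 mm²); the 21×19 cube at (7, 7.5) contributes its full rectangle (area 399.00 mm²); Subtracting the remaining from the first: starting from the 9×23.5 cube (211.50 mm²), the 21×19 cube at (7, 7.5) partially overlaps it — only the 32.00 mm² overlap (of its 399.00 mm²) is removed, clipping the outline — area = 179.50 mm². At z = 2.88: the cube is present — its section is the full 9×23.5 rectangle (area 211.50 mm²); the 21×19 cube at (7, 7.5) contributes its full rectangle (area 399.00 mm²); Taking the first minus the rest: starting from the 9×23.5 cube (211.50 mm²), the 21×19 cube at (7, 7.5) partially overlaps it — only the 32.00 mm² overlap (of its 399.00 mm²) is removed, clipping the outline — area = 179.50 mm². Checking containment: the cross-section at z = 2.88 is a subset of the cross-section at z = 2.24.

entirely on top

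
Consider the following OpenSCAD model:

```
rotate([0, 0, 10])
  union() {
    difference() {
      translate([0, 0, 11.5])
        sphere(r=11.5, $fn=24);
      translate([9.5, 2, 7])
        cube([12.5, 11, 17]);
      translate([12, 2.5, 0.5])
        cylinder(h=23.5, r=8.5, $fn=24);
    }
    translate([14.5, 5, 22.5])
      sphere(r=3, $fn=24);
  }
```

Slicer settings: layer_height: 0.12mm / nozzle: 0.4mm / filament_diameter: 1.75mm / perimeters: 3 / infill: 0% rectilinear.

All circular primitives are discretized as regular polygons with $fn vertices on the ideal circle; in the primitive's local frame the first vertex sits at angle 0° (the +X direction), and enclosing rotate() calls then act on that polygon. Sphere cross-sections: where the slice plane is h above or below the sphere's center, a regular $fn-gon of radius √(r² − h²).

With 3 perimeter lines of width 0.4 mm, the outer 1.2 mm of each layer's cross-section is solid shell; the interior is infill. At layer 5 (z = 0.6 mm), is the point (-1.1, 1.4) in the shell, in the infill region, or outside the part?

At z = 0.6 mm: the r=11.5 sphere slices to a regular 24-gon of circumradius 3.666 (√(r²−h²) with h=10.9 from center); the cube at (9.5, 2) is not intersected at this z (z outside [7, 24]); the r=8.5 cylinder at (12, 2.5) gives a regular 24-gon of circumradius 8.5 (constant along its height); Subtracting the remaining from the first: starting from the r=11.5 sphere, the r=8.5 cylinder at (12, 2.5) misses the remaining region (no effect) — 1 connected region; the sphere at (14.5, 5) is absent (|z−center|=21.900 > r=3); Taking the union: only the result so far is present, so the union is just that shape — 1 connected region; (whole slice rotated 10° about Z — lengths, areas and connectivity unchanged). Overall, the cross-section is a single solid region. Undo the 10° rotation: the query point maps to (-0.840, 1.570) in the un-rotated model frame. The nearest boundary edge runs (-1.83, 3.17)→(-0.95, 3.54); distance from the point to it = 1.86 mm. The point is inside the cross-section and 1.86 mm from the nearest boundary — more than the 1.2 mm shell width (3 × 0.4), so it's in the infill interior.

infill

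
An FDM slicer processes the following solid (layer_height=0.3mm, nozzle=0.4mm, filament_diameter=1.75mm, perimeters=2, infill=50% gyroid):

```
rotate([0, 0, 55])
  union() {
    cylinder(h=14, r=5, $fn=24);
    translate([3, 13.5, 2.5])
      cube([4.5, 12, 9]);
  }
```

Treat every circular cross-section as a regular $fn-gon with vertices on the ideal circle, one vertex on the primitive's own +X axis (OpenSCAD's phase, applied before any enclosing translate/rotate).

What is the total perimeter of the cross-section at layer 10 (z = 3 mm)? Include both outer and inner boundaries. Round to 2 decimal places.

64.33 mm

At z = 3 mm: the cylinder: section is a regular 24-gon, circumradius r=5 (perimeter = 2·24·5.000·sin(180°/24) = 31.33 mm); the cube at (3, 13.5) (footprint 4.5×12) is included at this height (perimeter 33.00 mm); Merging all regions: the 2 present regions are separate (no shared area or edge), so areas and boundary lengths simply add and each stays a separate island — boundary = 64.33 mm; (rotated 55° about Z; rotation is an isometry so areas/perimeters/island counts are preserved). Overall, the cross-section has 2 separate islands. Total boundary length (outer) = 64.33 mm.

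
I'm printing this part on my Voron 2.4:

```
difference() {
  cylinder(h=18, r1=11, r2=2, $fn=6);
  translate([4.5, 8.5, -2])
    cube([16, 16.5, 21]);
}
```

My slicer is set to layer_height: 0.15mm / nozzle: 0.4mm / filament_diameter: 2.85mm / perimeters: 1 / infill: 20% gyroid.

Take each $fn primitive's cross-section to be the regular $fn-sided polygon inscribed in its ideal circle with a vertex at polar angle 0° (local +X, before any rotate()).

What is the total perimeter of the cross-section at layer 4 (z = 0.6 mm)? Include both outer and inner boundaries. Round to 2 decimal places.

At z = 0.6 mm: the cone: at t=0.033 of its height the radius interpolates to r₁+(r₂−r₁)t = 10.700, giving a regular 6-gon of that circumradius (perimeter = 2·6·10.700·sin(180°/6) = 64.20 mm); the 16×16.5 cube at (4.5, 8.5) contributes its full rectangle (perimeter 65.00 mm); Subtracting the remaining from the first: starting from the cone, the 16×16.5 cube at (4.5, 8.5) partially overlaps it — only the 0.82 mm² overlap (of its 264.00 mm²) is removed, clipping the outline — boundary = 64.52 mm. Overall, the cross-section is a single solid region. Total boundary length (outer) = 64.52 mm.

64.52 mm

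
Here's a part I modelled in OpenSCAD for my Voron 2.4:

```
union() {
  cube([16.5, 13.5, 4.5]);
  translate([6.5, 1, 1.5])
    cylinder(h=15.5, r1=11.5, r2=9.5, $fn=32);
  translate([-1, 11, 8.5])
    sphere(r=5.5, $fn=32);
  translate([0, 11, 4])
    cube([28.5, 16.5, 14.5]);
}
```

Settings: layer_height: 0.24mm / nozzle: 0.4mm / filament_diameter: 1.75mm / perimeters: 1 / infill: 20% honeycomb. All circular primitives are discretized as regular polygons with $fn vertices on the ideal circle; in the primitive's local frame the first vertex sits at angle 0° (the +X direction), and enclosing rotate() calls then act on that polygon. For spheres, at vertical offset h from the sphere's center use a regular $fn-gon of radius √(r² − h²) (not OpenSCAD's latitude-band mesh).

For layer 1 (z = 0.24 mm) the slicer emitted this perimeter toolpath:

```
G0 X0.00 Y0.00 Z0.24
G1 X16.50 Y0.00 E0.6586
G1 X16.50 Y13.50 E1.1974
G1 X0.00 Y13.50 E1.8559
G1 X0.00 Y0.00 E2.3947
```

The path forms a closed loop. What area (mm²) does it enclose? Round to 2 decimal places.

222.75 mm²

Apply the shoelace formula to the sequence of (X, Y) vertices; enclosed area = 222.75 mm².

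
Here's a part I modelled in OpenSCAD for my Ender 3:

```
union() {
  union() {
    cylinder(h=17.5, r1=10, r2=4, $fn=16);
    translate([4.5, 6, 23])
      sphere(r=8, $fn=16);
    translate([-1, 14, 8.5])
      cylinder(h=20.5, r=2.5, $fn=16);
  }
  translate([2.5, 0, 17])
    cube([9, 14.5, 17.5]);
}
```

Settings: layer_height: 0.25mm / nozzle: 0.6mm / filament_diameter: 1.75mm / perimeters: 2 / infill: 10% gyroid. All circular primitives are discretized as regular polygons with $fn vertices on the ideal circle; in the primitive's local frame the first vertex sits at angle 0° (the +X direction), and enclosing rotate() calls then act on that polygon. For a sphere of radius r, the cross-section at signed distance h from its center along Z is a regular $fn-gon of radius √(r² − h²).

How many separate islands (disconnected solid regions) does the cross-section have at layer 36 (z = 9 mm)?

2

At z = 9 mm: the cone: at t=0.514 of its height the radius interpolates to r₁+(r₂−r₁)t = 6.914, giving a regular 16-gon of that circumradius; the sphere at (4.5, 6) is absent (|z−center|=14.000 > r=8); the r=2.5 cylinder at (-1, 14) gives a regular 16-gon of circumradius 2.5 (constant along its height); Taking the union: the 2 present regions are separate (no shared area or edge), so areas and boundary lengths simply add and each stays a separate island — 2 connected regions; the cube at (2.5, 0) is absent (z outside [17, 34.5]); Merging all regions: only the result so far is present, so the union is just that shape — 2 connected regions. Overall, the cross-section has 2 separate islands. Island count = 2.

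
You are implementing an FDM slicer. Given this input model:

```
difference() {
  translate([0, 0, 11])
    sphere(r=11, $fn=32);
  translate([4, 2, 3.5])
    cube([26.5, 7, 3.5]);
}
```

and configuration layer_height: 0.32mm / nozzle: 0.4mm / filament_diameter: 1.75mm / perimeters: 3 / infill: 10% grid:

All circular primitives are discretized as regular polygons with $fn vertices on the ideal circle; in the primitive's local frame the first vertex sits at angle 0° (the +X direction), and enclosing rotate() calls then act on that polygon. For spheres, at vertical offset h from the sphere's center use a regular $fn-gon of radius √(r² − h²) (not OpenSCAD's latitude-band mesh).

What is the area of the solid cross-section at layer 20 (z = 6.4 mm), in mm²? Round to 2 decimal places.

284.28 mm²

At z = 6.4 mm: the r=11 sphere slices to a regular 32-gon of circumradius 9.992 (√(r²−h²) with h=4.6 from center) (area = (32/2)·9.992²·sin(360°/32) = 311.65 mm²); the cube at (4, 2) (footprint 26.5×7) is included at this height (area 185.50 mm²); After the difference (first − rest): starting from the r=11 sphere (311.65 mm²), the 26.5×7 cube at (4, 2) partially overlaps it — only the 27.36 mm² overlap (of its 185.50 mm²) is removed, clipping the outline — area = 284.28 mm². Overall, the cross-section is a single solid region. Net area = 284.28 mm².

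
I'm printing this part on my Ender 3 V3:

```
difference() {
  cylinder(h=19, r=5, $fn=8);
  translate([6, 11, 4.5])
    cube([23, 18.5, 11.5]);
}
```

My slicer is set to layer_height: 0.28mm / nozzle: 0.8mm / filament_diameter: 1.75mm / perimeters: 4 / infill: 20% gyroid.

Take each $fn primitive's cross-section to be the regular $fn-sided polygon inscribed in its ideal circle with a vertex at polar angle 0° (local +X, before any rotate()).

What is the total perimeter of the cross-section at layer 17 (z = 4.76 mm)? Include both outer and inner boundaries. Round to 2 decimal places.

At z = 4.76 mm: the r=5 cylinder gives a regular 8-gon of circumradius 5 (constant along its height) (perimeter = 2·8·5.000·sin(180°/8) = 30.61 mm); the cube at (6, 11) (footprint 23×18.5) is included at this height (perimeter 83.00 mm); Taking the first minus the rest: starting from the r=5 cylinder, the 23×18.5 cube at (6, 11) misses the remaining region (no effect) — boundary = 30.61 mm. Overall, the cross-section is a single solid region. Total boundary length (outer) = 30.61 mm.

30.61 mm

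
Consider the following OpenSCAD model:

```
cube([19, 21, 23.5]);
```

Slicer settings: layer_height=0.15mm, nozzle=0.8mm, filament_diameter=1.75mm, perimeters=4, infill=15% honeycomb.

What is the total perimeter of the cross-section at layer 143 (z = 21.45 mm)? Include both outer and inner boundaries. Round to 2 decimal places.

80.00 mm

At z = 21.45 mm: the cube (footprint 19×21) is included at this height (perimeter 80.00 mm). Overall, the cross-section is a single solid region. Total boundary length (outer) = 80.00 mm.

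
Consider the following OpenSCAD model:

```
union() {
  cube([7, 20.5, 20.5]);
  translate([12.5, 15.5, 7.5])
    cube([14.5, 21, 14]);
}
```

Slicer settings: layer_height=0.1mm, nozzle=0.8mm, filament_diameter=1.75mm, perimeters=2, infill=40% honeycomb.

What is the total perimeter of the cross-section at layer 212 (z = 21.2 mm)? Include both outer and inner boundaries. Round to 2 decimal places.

71.00 mm

At z = 21.2 mm: the cube is absent (z outside [0, 20.5]); the cube at (12.5, 15.5) is present — its section is the full 14.5×21 rectangle (perimeter 71.00 mm); Taking the union: only the 14.5×21 cube at (12.5, 15.5) is present, so the union is just that shape — boundary = 71.00 mm. Overall, the cross-section is a single solid region. Total boundary length (outer) = 71.00 mm.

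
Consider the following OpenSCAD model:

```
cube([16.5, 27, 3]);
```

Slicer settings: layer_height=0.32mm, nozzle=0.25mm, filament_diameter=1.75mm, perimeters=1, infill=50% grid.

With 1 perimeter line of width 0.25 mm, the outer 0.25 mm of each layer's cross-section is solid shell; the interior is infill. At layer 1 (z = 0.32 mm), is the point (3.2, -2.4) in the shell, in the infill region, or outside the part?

outside

At z = 0.32 mm: the cube (footprint 16.5×27) is included at this height. Overall, the cross-section is a single solid region. The nearest boundary edge runs (0.00, 0.00)→(16.50, 0.00); distance from the point to it = 2.40 mm. The point is not inside any of the regions above, so it lies outside the cross-section (2.40 mm from the nearest boundary).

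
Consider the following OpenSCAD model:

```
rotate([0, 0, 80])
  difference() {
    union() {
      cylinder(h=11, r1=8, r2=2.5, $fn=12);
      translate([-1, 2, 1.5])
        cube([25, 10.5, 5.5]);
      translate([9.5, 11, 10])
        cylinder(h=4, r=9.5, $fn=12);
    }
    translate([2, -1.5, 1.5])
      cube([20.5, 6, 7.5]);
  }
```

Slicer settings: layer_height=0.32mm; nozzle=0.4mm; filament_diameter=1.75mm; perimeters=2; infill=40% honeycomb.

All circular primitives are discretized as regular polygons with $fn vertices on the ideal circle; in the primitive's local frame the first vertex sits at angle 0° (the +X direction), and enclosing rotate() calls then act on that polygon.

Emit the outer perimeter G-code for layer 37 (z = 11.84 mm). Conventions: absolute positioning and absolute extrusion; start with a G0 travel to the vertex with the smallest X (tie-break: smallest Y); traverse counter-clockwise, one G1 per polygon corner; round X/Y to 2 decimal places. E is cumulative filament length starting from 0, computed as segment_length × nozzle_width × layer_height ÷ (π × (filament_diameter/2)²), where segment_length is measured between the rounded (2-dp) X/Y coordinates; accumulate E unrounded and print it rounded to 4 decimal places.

G0 X-18.54 Y12.92 Z11.84
G1 X-18.11 Y8.02 E0.2618
G1 X-15.29 Y3.99 E0.5235
G1 X-10.83 Y1.91 E0.7854
G1 X-5.93 Y2.34 E1.0472
G1 X-1.91 Y5.16 E1.3085
G1 X0.17 Y9.62 E1.5704
G1 X-0.26 Y14.51 E1.8316
G1 X-3.08 Y18.54 E2.0934
G1 X-7.53 Y20.62 E2.3548
G1 X-12.43 Y20.19 E2.6165
G1 X-16.46 Y17.37 E2.8783
G1 X-18.54 Y12.92 E3.1397

At z = 11.84 mm: the cone is not intersected at this z (z outside [0, 11]); the cube at (-1, 2) does not reach this height (z outside [1.5, 7]); the cylinder at (9.5, 11): section is a regular 12-gon, circumradius r=9.5; Taking the union: only the r=9.5 cylinder at (9.5, 11) is present, so the union is just that shape — 1 connected region; the cube at (2, -1.5) is absent (z outside [1.5, 9]); Subtracting the remaining from the first: none of the subtracted shapes is present at this height, so that combined region is unchanged — 1 connected region; (whole slice rotated 80° about Z — lengths, areas and connectivity unchanged). The outline is a single polygon with 12 vertices. Extrusion per mm of travel: 0.4 × 0.32 / (π × 0.875²) = 0.053216. Accumulating E over each segment gives final E = 3.1397.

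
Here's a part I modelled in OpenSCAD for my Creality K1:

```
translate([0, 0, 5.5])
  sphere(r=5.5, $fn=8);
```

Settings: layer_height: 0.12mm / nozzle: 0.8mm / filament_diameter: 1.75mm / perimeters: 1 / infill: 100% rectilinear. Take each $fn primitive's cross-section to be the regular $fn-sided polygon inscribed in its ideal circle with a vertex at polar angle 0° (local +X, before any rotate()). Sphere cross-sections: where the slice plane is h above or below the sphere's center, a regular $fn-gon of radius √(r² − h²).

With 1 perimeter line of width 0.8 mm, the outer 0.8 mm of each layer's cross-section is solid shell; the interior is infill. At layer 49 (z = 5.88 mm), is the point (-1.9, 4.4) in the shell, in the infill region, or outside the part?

shell

At z = 5.88 mm: the r=5.5 sphere slices to a regular 8-gon of circumradius 5.487 (√(r²−h²) with h=0.38 from center). Overall, the cross-section is a single solid region. The nearest boundary edge runs (0.00, 5.49)→(-3.88, 3.88); distance from the point to it = 0.28 mm. The point is inside the cross-section, 0.28 mm from the nearest boundary — within the 0.8 mm shell band (1 × 0.8).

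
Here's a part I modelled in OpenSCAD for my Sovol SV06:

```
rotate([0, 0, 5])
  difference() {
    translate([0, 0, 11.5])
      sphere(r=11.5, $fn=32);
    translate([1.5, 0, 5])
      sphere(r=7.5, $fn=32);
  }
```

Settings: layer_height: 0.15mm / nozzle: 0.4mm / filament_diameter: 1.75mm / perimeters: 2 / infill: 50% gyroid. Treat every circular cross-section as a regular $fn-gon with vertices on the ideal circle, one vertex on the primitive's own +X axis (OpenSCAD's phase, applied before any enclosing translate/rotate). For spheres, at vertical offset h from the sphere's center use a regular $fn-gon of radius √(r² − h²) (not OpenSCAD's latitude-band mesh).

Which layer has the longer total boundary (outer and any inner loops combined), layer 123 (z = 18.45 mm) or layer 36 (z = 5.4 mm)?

layer 36 (z = 5.4 mm)

Layer 123 (z = 18.45): the r=11.5 sphere slices to a regular 32-gon of circumradius 9.162 (√(r²−h²) with h=6.95 from center) (perimeter = 2·32·9.162·sin(180°/32) = 57.48 mm); the sphere at (1.5, 0) is absent (|z−center|=13.450 > r=7.5); Taking the first minus the rest: none of the subtracted shapes is present at this height, so the r=11.5 sphere is unchanged — boundary = 57.48 mm; (whole slice rotated 5° about Z — lengths, areas and connectivity unchanged). So its perimeter = 57.48 mm. Layer 36 (z = 5.4): the r=11.5 sphere contributes a regular 32-gon of circumradius √(11.5²−6.1²) = 9.749 (perimeter = 2·32·9.749·sin(180°/32) = 61.16 mm); the sphere at (1.5, 0): section is a regular 32-gon, circumradius = √(r²−h²) = √(7.5²−0.4²) = 7.489 (perimeter = 2·32·7.489·sin(180°/32) = 46.98 mm); After the difference (first − rest): starting from the r=11.5 sphere, the r=7.5 sphere at (1.5, 0) lies wholly inside it (removes its full 175.08 mm² and its 46.98 mm outline becomes a hole wall) — boundary (outer + 1 inner loop) = 108.14 mm; (rotated 5° about Z; rotation is an isometry so areas/perimeters/island counts are preserved). So its perimeter = 108.14 mm. Layer 36 is larger (108.14 vs 57.48 mm).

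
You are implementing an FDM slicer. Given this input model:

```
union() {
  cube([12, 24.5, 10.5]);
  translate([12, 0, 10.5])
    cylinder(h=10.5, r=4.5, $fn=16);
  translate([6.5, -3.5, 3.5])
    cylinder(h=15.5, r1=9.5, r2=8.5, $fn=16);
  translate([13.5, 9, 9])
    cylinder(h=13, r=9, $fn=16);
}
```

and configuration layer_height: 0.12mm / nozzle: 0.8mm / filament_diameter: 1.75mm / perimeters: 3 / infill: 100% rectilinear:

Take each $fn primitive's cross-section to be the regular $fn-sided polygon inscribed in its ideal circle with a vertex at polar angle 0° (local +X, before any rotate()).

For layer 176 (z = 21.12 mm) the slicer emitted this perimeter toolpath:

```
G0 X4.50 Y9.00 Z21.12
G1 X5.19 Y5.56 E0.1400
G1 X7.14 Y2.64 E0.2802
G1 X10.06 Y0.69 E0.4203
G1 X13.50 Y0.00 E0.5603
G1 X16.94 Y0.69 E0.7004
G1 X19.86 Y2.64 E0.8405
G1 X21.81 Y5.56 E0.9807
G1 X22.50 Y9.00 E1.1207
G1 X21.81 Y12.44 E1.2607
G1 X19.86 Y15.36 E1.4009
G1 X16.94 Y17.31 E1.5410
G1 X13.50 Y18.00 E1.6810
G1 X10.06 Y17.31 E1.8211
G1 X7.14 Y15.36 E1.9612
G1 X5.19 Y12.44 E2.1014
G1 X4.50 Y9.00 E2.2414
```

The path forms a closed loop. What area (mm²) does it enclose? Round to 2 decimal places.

Apply the shoelace formula to the sequence of (X, Y) vertices; enclosed area = 247.73 mm².

247.73 mm²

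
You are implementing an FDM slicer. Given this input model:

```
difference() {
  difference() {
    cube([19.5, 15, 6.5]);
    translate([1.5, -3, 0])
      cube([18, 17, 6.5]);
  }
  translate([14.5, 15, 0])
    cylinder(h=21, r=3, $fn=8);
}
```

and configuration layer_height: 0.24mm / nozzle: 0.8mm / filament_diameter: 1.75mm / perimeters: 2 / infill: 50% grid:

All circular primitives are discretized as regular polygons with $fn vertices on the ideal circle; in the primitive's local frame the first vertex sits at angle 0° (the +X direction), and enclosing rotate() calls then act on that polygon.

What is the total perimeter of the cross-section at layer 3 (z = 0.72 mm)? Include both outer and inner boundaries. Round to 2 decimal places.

At z = 0.72 mm: the cube (footprint 19.5×15) is included at this height (perimeter 69.00 mm); the cube at (1.5, -3) (footprint 18×17) is included at this height (perimeter 70.00 mm); After the difference (first − rest): starting from the 19.5×15 cube, the 18×17 cube at (1.5, -3) partially overlaps it — only the 252.00 mm² overlap (of its 306.00 mm²) is removed, clipping the outline — boundary = 69.00 mm; the r=3 cylinder at (14.5, 15) contributes a regular 8-gon of circumradius 3 (perimeter = 2·8·3.000·sin(180°/8) = 18.37 mm); After the difference (first − rest): starting from that combined region, the r=3 cylinder at (14.5, 15) partially overlaps it — only the 5.59 mm² overlap (of its 25.46 mm²) is removed, clipping the outline — boundary = 59.99 mm. Overall, the cross-section has 2 separate islands. Total boundary length (outer) = 59.99 mm.

59.99 mm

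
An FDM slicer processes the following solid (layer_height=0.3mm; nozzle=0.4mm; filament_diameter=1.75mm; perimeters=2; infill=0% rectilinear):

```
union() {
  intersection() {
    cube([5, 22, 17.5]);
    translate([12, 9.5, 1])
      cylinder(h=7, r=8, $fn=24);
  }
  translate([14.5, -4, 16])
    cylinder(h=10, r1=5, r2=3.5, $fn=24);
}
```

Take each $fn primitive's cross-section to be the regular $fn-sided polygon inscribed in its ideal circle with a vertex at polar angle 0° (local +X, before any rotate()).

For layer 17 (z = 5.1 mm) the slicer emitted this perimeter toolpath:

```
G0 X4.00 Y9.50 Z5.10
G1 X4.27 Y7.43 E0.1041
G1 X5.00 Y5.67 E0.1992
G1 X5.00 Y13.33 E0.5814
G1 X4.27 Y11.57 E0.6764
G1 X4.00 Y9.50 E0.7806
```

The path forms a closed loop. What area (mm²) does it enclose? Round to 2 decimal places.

4.87 mm²

Apply the shoelace formula to the sequence of (X, Y) vertices; enclosed area = 4.87 mm².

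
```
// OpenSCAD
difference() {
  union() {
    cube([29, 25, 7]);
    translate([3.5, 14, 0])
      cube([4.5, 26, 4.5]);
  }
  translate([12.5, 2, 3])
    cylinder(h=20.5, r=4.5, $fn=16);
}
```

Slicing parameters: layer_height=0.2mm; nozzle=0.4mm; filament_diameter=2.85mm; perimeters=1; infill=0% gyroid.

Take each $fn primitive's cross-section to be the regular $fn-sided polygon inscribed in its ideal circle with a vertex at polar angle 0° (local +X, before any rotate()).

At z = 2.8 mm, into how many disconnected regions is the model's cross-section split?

1

At z = 2.8 mm: the cube (footprint 29×25) is included at this height; the 4.5×26 cube at (3.5, 14) contributes its full rectangle; Combining (union): the regions partially overlap (shared area 49.50 mm²), so overlapping operands fuse into one piece — 1 connected region; the cylinder at (12.5, 2) is not intersected at this z (z outside [3, 23.5]); Taking the first minus the rest: none of the subtracted shapes is present at this height, so the result so far is unchanged — 1 connected region. The result has 1 disconnected region.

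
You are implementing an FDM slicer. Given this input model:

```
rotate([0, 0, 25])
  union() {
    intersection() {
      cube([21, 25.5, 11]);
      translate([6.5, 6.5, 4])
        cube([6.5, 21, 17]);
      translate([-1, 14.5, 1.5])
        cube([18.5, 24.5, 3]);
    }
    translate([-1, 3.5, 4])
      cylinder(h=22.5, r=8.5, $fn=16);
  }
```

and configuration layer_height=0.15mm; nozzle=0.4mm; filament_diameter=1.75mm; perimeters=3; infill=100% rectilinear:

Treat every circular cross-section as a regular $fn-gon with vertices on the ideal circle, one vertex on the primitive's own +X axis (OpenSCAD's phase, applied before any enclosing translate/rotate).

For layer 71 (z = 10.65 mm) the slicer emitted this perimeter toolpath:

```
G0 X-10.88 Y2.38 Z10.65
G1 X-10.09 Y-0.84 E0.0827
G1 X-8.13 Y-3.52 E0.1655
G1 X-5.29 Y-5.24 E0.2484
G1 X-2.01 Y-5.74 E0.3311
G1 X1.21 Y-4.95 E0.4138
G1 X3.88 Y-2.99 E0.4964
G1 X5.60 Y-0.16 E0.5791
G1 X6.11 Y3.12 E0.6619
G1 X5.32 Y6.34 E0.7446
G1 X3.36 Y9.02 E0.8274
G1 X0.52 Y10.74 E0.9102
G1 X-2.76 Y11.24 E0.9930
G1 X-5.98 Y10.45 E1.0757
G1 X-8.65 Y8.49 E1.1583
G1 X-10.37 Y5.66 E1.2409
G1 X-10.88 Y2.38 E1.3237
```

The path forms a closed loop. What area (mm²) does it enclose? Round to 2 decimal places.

Apply the shoelace formula to the sequence of (X, Y) vertices; enclosed area = 221.20 mm².

221.20 mm²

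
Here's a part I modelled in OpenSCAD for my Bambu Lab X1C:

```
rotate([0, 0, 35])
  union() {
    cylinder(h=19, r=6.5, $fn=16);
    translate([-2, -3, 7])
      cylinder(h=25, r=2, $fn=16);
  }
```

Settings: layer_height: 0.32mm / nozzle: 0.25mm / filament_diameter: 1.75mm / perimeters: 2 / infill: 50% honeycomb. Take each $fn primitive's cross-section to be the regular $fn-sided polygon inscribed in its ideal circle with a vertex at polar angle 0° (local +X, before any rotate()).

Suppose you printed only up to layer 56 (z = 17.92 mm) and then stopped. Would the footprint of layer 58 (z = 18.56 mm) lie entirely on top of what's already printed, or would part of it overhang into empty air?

entirely on top

Compare the two slices. At z = 17.92: the cylinder: section is a regular 16-gon, circumradius r=6.5 (area = (16/2)·6.500²·sin(360°/16) = 129.35 mm²); the r=2 cylinder at (-2, -3) gives a regular 16-gon of circumradius 2 (constant along its height) (area = (16/2)·2.000²·sin(360°/16) = 12.25 mm²); Taking the union: the r=2 cylinder at (-2, -3) lies entirely inside the r=6.5 cylinder, so the union is just the r=6.5 cylinder — area = 129.35 mm²; (whole slice rotated 35° about Z — lengths, areas and connectivity unchanged). At z = 18.56: the r=6.5 cylinder contributes a regular 16-gon of circumradius 6.5 (area = (16/2)·6.500²·sin(360°/16) = 129.35 mm²); the cylinder at (-2, -3): section is a regular 16-gon, circumradius r=2 (area = (16/2)·2.000²·sin(360°/16) = 12.25 mm²); Combining (union): the r=2 cylinder at (-2, -3) lies entirely inside the r=6.5 cylinder, so the union is just the r=6.5 cylinder — area = 129.35 mm²; (rotated 35° about Z; rotation is an isometry so areas/perimeters/island counts are preserved). Checking containment: the cross-section at z = 18.56 is a subset of the cross-section at z = 17.92.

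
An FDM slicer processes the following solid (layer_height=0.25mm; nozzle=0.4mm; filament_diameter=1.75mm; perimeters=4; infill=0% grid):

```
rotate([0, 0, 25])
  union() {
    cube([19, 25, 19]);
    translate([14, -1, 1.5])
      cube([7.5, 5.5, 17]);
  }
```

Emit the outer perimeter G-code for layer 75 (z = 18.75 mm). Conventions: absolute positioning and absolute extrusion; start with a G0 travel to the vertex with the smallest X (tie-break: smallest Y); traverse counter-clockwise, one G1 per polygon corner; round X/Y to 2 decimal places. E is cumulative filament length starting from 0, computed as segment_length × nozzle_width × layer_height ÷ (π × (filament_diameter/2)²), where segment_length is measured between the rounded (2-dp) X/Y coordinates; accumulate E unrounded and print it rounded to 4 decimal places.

At z = 18.75 mm: the 19×25 cube contributes its full rectangle; the cube at (14, -1) is absent (z outside [1.5, 18.5]); Merging all regions: only the 19×25 cube is present, so the union is just that shape — 1 connected region; (rotated 25° about Z; rotation is an isometry so areas/perimeters/island counts are preserved). The outline is a single polygon with 4 vertices. Extrusion per mm of travel: 0.4 × 0.25 / (π × 0.875²) = 0.041575. Accumulating E over each segment gives final E = 3.6590.

G0 X-10.57 Y22.66 Z18.75
G1 X0.00 Y0.00 E1.0395
G1 X17.22 Y8.03 E1.8295
G1 X6.65 Y30.69 E2.8690
G1 X-10.57 Y22.66 E3.6590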